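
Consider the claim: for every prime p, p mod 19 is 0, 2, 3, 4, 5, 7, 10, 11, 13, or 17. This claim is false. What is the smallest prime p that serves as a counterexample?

A counterexample is any prime p such that the claim fails; we check each in order.
For p = 2, 3, 5, 7, 11, 13, 17, 19, 23, 29 the conclusion holds.
p = 31: 31 mod 19 = 12 — not in {0, 2, 3, 4, 5, 7, 10, 11, 13, 17}.
Thus p = 31 disproves the claim, and no smaller p works.

p = 31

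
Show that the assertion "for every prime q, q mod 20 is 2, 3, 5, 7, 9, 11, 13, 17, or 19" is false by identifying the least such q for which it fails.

A counterexample is any prime q such that the claim fails; we check each in order.
For q = 2, 3, 5, 7, …, 29, 31, 37 the conclusion holds.
q = 41: 41 mod 20 = 1 — not in {2, 3, 5, 7, 9, 11, 13, 17, 19}.
So q = 41 is the smallest counterexample.

q = 41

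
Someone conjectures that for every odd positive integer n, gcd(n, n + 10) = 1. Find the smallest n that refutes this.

n = 5

For n = 1, 3 the conclusion holds.
n = 5: gcd(5, 15) = 5.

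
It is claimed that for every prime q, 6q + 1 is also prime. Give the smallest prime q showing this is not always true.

q = 19

The first 7 eligible values, up to q = 17, all satisfy the conclusion.
q = 19: 6q + 1 = 115 = 5 × 23, not prime.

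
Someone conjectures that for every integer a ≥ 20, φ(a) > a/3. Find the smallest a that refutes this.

A counterexample is any integer a ≥ 20 such that the claim fails; we check each in order.
The first 4 eligible values, up to a = 23, all satisfy the conclusion.
a = 24: φ(24) = 8 and 24/3 = 8, so φ(24) ≤ 24/3.

a = 24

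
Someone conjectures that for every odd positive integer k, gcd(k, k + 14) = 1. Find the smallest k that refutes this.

k = 1: gcd(1, 15) = 1.
k = 3: gcd(3, 17) = 1.
k = 5: gcd(5, 19) = 1.
k = 7: gcd(7, 21) = 7.

k = 7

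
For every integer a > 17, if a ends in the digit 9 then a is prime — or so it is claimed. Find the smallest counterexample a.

We need the least integer a > 17 for which a ends in the digit 9 but a is not prime.
a = 19: 19 ends in 9 and is prime.
a = 29: 29 ends in 9 and is prime.
a = 39: 39 ends in 9; 39 = 3 × 13, composite.

a = 39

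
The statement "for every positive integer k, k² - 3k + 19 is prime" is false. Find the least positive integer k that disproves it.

We need the least positive integer k for which k² - 3k + 19 is not prime.
The first 17 eligible values, up to k = 17, all satisfy the conclusion.
k = 18: k² - 3k + 19 = 289 = 17 × 17, composite.
So k = 18 is the smallest counterexample.

k = 18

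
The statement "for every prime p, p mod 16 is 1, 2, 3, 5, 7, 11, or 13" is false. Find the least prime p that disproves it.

We need the least prime p for which the claim fails.
The first 10 eligible values, up to p = 29, all satisfy the conclusion.
p = 31: 31 mod 16 = 15 — not in {1, 2, 3, 5, 7, 11, 13}.

p = 31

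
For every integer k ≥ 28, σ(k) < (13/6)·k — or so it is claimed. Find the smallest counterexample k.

k = 30

Check each integer k ≥ 28 in order until the claim fails.
For k = 28, 29 the conclusion holds.
k = 30: σ(30) = 72; 72 ≥ 65.
Hence k = 30 is a counterexample.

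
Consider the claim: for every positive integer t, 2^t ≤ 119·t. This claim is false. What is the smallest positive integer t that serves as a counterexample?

We need the least positive integer t for which 2^t > 119·t.
For t = 1, 2, 3, 4, 5, 6, 7, 8, 9, 10 the conclusion holds.
t = 11: 2^t = 2048 and 119·t = 1309, so 2048 > 1309.

t = 11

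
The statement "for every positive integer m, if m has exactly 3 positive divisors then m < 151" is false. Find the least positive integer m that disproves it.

m = 169

We need the least positive integer m for which m has exactly 3 positive divisors but the claim fails.
The first 5 eligible values, up to m = 121, all satisfy the conclusion.
m = 169: τ(169) = 3; 169 ≥ 151.
Thus m = 169 disproves the claim, and no smaller m works.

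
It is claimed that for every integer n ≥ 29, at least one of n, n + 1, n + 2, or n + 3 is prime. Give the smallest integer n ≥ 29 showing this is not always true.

n = 32

Check each integer n ≥ 29 in order until n, n + 1, n + 2, n + 3 are all composite.
For n = 29, 30, 31 the conclusion holds.
n = 32: 32 = 2 × 16; 33 = 3 × 11; 34 = 2 × 17; 35 = 5 × 7 — all composite.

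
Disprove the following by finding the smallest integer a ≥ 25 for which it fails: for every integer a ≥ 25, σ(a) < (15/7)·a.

Check each integer a ≥ 25 in order until the claim fails.
The first 5 eligible values, up to a = 29, all satisfy the conclusion.
a = 30: σ(30) = 72; 72 ≥ 450/7.

a = 30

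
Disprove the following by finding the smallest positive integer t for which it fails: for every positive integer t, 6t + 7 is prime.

For t = 1, 2 the conclusion holds.
t = 3: 6t + 7 = 25 = 5 × 5, composite.
Thus t = 3 disproves the claim, and no smaller t works.

t = 3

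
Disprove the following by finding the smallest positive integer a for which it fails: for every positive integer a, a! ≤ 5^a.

A counterexample is any positive integer a such that a! > 5^a; we check each in order.
For a = 1, 2, 3, 4, …, 9, 10, 11 the conclusion holds.
a = 12: a! = 479001600 and 5^a = 244140625, so 479001600 > 244140625.
Thus a = 12 disproves the claim, and no smaller a works.

a = 12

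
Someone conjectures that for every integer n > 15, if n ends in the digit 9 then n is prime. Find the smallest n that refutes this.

For n = 19, 29 the conclusion holds.
n = 39: 39 ends in 9; 39 = 3 × 13, composite.

n = 39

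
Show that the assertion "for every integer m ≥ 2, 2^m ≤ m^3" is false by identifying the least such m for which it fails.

m = 10

We need the least integer m ≥ 2 for which 2^m > m^3.
For m = 2, 3, 4, 5, 6, 7, 8, 9 the conclusion holds.
m = 10: 2^m = 1024 and m^3 = 1000, so 1024 > 1000.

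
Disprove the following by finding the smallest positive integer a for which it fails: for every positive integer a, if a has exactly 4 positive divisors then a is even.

a = 15

Check each positive integer a in order until a has exactly 4 positive divisors but a is odd.
a = 6: divisors of 6: 1, 2, 3, 6; 6 is even.
a = 8: divisors of 8: 1, 2, 4, 8; 8 is even.
a = 10: divisors of 10: 1, 2, 5, 10; 10 is even.
a = 14: divisors of 14: 1, 2, 7, 14; 14 is even.
a = 15: divisors of 15: 1, 3, 5, 15; 15 is odd.
So a = 15 is the smallest counterexample.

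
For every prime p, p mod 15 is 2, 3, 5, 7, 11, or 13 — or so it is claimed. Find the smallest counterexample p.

p = 19

A counterexample is any prime p such that the claim fails; we check each in order.
For p = 2, 3, 5, 7, 11, 13, 17 the conclusion holds.
p = 19: 19 mod 15 = 4 — not in {2, 3, 5, 7, 11, 13}.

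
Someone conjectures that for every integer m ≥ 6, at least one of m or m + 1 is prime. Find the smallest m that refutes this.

m = 8

Check each integer m ≥ 6 in order until m, m + 1 are both composite.
For m = 6, 7 the conclusion holds.
m = 8: 8 = 2 × 4; 9 = 3 × 3 — both composite.
Thus m = 8 disproves the claim, and no smaller m works.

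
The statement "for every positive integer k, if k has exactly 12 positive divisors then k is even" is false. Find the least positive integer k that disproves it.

k = 315

The first 24 eligible values, up to k = 308, all satisfy the conclusion.
k = 315: divisors of 315: 12 divisors; 315 is odd.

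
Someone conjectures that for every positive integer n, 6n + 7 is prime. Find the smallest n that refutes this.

n = 3

A counterexample is any positive integer n such that 6n + 7 is not prime; we check each in order.
For n = 1, 2 the conclusion holds.
n = 3: 6n + 7 = 25 = 5 × 5, composite.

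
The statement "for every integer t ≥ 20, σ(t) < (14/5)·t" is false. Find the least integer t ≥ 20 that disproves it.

We need the least integer t ≥ 20 for which the claim fails.
For t = 20, 21, 22, 23, …, 57, 58, 59 the conclusion holds.
t = 60: σ(60) = 168; 168 ≥ 168.
So t = 60 is the smallest counterexample.

t = 60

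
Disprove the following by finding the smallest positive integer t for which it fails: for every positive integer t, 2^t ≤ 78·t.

t = 10

Check each positive integer t in order until 2^t > 78·t.
For t = 1, 2, 3, 4, 5, 6, 7, 8, 9 the conclusion holds.
t = 10: 2^t = 1024 and 78·t = 780, so 1024 > 780.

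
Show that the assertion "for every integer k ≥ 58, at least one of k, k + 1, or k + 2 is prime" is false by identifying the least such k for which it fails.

k = 62

A counterexample is any integer k ≥ 58 such that k, k + 1, k + 2 are all composite; we check each in order.
The first 4 eligible values, up to k = 61, all satisfy the conclusion.
k = 62: 62 = 2 × 31; 63 = 3 × 21; 64 = 2 × 32 — all composite.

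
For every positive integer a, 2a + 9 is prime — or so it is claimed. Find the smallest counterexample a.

a = 1: 2a + 9 = 11, prime.
a = 2: 2a + 9 = 13, prime.
a = 3: 2a + 9 = 15 = 3 × 5, composite.
Hence a = 3 is a counterexample.

a = 3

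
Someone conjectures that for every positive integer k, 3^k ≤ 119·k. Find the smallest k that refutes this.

Check each positive integer k in order until 3^k > 119·k.
k = 1: 3^k = 3 and 119·k = 119, so 3 ≤ 119.
k = 2: 3^k = 9 and 119·k = 238, so 9 ≤ 238.
k = 3: 3^k = 27 and 119·k = 357, so 27 ≤ 357.
k = 4: 3^k = 81 and 119·k = 476, so 81 ≤ 476.
k = 5: 3^k = 243 and 119·k = 595, so 243 ≤ 595.
k = 6: 3^k = 729 and 119·k = 714, so 729 > 714.
Hence k = 6 is a counterexample.

k = 6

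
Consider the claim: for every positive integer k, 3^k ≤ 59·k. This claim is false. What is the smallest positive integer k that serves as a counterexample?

For k = 1, 2, 3, 4, 5 the conclusion holds.
k = 6: 3^k = 729 and 59·k = 354, so 729 > 354.
Hence k = 6 is a counterexample.

k = 6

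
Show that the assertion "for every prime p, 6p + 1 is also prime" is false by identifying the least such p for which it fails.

p = 19

The first 7 eligible values, up to p = 17, all satisfy the conclusion.
p = 19: 6p + 1 = 115 = 5 × 23, not prime.
Hence p = 19 is a counterexample.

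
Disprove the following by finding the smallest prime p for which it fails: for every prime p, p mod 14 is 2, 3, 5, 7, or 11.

p = 13

We need the least prime p for which the claim fails.
For p = 2, 3, 5, 7, 11 the conclusion holds.
p = 13: 13 mod 14 = 13 — not in {2, 3, 5, 7, 11}.
Thus p = 13 disproves the claim, and no smaller p works.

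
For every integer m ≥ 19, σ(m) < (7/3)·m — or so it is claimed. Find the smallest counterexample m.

m = 24

A counterexample is any integer m ≥ 19 such that the claim fails; we check each in order.
For m = 19, 20, 21, 22, 23 the conclusion holds.
m = 24: σ(24) = 60; 60 ≥ 56.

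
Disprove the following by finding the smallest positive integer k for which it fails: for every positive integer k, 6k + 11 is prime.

For k = 1, 2, 3 the conclusion holds.
k = 4: 6k + 11 = 35 = 5 × 7, composite.

k = 4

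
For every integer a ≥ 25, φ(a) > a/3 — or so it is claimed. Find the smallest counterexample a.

We need the least integer a ≥ 25 for which the claim fails.
The first 5 eligible values, up to a = 29, all satisfy the conclusion.
a = 30: φ(30) = 8 and 30/3 = 10, so φ(30) ≤ 30/3.
So a = 30 is the smallest counterexample.

a = 30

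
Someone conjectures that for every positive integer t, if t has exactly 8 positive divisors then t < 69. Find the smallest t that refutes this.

t = 70

The first 7 eligible values, up to t = 66, all satisfy the conclusion.
t = 70: τ(70) = 8; 70 ≥ 69.
Hence t = 70 is a counterexample.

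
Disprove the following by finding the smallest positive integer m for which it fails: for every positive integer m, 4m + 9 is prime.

We need the least positive integer m for which 4m + 9 is not prime.
For m = 1, 2 the conclusion holds.
m = 3: 4m + 9 = 21 = 3 × 7, composite.
Hence m = 3 is a counterexample.

m = 3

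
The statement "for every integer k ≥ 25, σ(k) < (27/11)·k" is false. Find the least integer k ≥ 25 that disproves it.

A counterexample is any integer k ≥ 25 such that the claim fails; we check each in order.
For k = 25, 26, 27, 28, …, 33, 34, 35 the conclusion holds.
k = 36: σ(36) = 91; 91 ≥ 972/11.
Hence k = 36 is a counterexample.

k = 36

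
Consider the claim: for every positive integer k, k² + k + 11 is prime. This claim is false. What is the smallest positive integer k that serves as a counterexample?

k = 10

Check each positive integer k in order until k² + k + 11 is not prime.
For k = 1, 2, 3, 4, 5, 6, 7, 8, 9 the conclusion holds.
k = 10: k² + k + 11 = 121 = 11 × 11, composite.
Thus k = 10 disproves the claim, and no smaller k works.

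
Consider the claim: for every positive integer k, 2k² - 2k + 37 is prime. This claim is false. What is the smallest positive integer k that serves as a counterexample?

k = 3

A counterexample is any positive integer k such that 2k² - 2k + 37 is not prime; we check each in order.
k = 1: 2k² - 2k + 37 = 37, prime.
k = 2: 2k² - 2k + 37 = 41, prime.
k = 3: 2k² - 2k + 37 = 49 = 7 × 7, composite.
Hence k = 3 is a counterexample.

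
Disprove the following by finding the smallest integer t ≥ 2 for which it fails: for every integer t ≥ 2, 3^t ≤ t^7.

A counterexample is any integer t ≥ 2 such that 3^t > t^7; we check each in order.
For t = 2, 3, 4, 5, …, 16, 17, 18 the conclusion holds.
t = 19: 3^t = 1162261467 and t^7 = 893871739, so 1162261467 > 893871739.

t = 19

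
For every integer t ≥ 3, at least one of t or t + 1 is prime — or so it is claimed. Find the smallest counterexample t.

t = 8

We need the least integer t ≥ 3 for which t, t + 1 are both composite.
The first 5 eligible values, up to t = 7, all satisfy the conclusion.
t = 8: 8 = 2 × 4; 9 = 3 × 3 — both composite.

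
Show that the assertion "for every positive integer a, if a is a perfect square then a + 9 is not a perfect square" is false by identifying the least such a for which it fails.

Check each positive integer a in order until a is a perfect square but a + 9 is a perfect square.
For a = 1, 4, 9 the conclusion holds.
a = 16: 16 = 4² and 16 + 9 = 25 = 5².
Thus a = 16 disproves the claim, and no smaller a works.

a = 16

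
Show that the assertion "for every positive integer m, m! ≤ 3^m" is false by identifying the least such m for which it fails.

Check each positive integer m in order until m! > 3^m.
m = 1: m! = 1 and 3^m = 3, so 1 ≤ 3.
m = 2: m! = 2 and 3^m = 9, so 2 ≤ 9.
m = 3: m! = 6 and 3^m = 27, so 6 ≤ 27.
m = 4: m! = 24 and 3^m = 81, so 24 ≤ 81.
m = 5: m! = 120 and 3^m = 243, so 120 ≤ 243.
m = 6: m! = 720 and 3^m = 729, so 720 ≤ 729.
m = 7: m! = 5040 and 3^m = 2187, so 5040 > 2187.
Hence m = 7 is a counterexample.

m = 7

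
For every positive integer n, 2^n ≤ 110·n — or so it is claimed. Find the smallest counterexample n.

n = 11

A counterexample is any positive integer n such that 2^n > 110·n; we check each in order.
The first 10 eligible values, up to n = 10, all satisfy the conclusion.
n = 11: 2^n = 2048 and 110·n = 1210, so 2048 > 1210.
Hence n = 11 is a counterexample.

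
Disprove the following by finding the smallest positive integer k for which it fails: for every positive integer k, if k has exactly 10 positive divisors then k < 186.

k = 208

k = 48: τ(48) = 10; 48 < 186.
k = 80: τ(80) = 10; 80 < 186.
k = 112: τ(112) = 10; 112 < 186.
k = 162: τ(162) = 10; 162 < 186.
k = 176: τ(176) = 10; 176 < 186.
k = 208: τ(208) = 10; 208 ≥ 186.
So k = 208 is the smallest counterexample.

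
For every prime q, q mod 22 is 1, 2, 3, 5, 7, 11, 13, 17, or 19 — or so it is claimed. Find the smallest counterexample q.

q = 31

For q = 2, 3, 5, 7, 11, 13, 17, 19, 23, 29 the conclusion holds.
q = 31: 31 mod 22 = 9 — not in {1, 2, 3, 5, 7, 11, 13, 17, 19}.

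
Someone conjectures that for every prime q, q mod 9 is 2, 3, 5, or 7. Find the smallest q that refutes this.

q = 13

We need the least prime q for which the claim fails.
The first 5 eligible values, up to q = 11, all satisfy the conclusion.
q = 13: 13 mod 9 = 4 — not in {2, 3, 5, 7}.
Hence q = 13 is a counterexample.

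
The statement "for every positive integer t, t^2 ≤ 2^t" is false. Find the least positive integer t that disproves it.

We need the least positive integer t for which t^2 > 2^t.
For t = 1, 2 the conclusion holds.
t = 3: t^2 = 9 and 2^t = 8, so 9 > 8.

t = 3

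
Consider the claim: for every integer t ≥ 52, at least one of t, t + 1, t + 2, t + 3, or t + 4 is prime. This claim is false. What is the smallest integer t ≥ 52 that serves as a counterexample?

A counterexample is any integer t ≥ 52 such that t, t + 1, t + 2, t + 3, t + 4 are all composite; we check each in order.
t = 52: 53 is prime.
t = 53: 53 is prime.
t = 54: 54 = 2 × 27; 55 = 5 × 11; 56 = 2 × 28; 57 = 3 × 19; 58 = 2 × 29 — all composite.

t = 54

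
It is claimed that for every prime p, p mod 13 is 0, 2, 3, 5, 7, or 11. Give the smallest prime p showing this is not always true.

A counterexample is any prime p such that the claim fails; we check each in order.
For p = 2, 3, 5, 7, 11, 13 the conclusion holds.
p = 17: 17 mod 13 = 4 — not in {0, 2, 3, 5, 7, 11}.
Hence p = 17 is a counterexample.

p = 17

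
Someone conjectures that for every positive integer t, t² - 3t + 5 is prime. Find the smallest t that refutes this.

Check each positive integer t in order until t² - 3t + 5 is not prime.
For t = 1, 2, 3 the conclusion holds.
t = 4: t² - 3t + 5 = 9 = 3 × 3, composite.
Thus t = 4 disproves the claim, and no smaller t works.

t = 4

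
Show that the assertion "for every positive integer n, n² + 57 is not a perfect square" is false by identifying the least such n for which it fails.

n = 8

Check each positive integer n in order until n² + 57 is a perfect square.
For n = 1, 2, 3, 4, 5, 6, 7 the conclusion holds.
n = 8: 8² + 57 = 121 = 11², a perfect square.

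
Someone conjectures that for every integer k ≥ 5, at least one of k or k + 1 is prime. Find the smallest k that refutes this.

k = 8

Check each integer k ≥ 5 in order until k, k + 1 are both composite.
For k = 5, 6, 7 the conclusion holds.
k = 8: 8 = 2 × 4; 9 = 3 × 3 — both composite.
So k = 8 is the smallest counterexample.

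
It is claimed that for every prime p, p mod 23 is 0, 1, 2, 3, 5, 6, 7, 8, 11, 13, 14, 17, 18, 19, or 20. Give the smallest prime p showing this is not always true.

A counterexample is any prime p such that the claim fails; we check each in order.
For p = 2, 3, 5, 7, …, 47, 53, 59 the conclusion holds.
p = 61: 61 mod 23 = 15 — not in {0, 1, 2, 3, 5, 6, 7, 8, 11, 13, 14, 17, 18, 19, 20}.
Thus p = 61 disproves the claim, and no smaller p works.

p = 61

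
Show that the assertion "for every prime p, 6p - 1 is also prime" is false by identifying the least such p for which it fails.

p = 11

The first 4 eligible values, up to p = 7, all satisfy the conclusion.
p = 11: 6p - 1 = 65 = 5 × 13, not prime.
Thus p = 11 disproves the claim, and no smaller p works.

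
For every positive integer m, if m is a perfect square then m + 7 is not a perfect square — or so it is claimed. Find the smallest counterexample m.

m = 9

A counterexample is any positive integer m such that m is a perfect square but m + 7 is a perfect square; we check each in order.
For m = 1, 4 the conclusion holds.
m = 9: 9 = 3² and 9 + 7 = 16 = 4².
Hence m = 9 is a counterexample.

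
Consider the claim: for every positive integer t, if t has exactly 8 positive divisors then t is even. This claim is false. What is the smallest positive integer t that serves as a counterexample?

A counterexample is any positive integer t such that t has exactly 8 positive divisors but t is odd; we check each in order.
For t = 24, 30, 40, 42, …, 88, 102, 104 the conclusion holds.
t = 105: divisors of 105: 1, 3, 5, 7, 15, 21, 35, 105; 105 is odd.
Thus t = 105 disproves the claim, and no smaller t works.

t = 105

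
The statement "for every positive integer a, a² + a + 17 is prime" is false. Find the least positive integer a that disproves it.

Check each positive integer a in order until a² + a + 17 is not prime.
For a = 1, 2, 3, 4, …, 13, 14, 15 the conclusion holds.
a = 16: a² + a + 17 = 289 = 17 × 17, composite.
So a = 16 is the smallest counterexample.

a = 16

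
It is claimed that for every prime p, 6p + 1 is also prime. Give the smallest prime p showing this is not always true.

Check each prime p in order until 6p + 1 is not prime.
For p = 2, 3, 5, 7, 11, 13, 17 the conclusion holds.
p = 19: 6p + 1 = 115 = 5 × 23, not prime.
Hence p = 19 is a counterexample.

p = 19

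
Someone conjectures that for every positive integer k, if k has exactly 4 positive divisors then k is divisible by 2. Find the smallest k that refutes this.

For k = 6, 8, 10, 14 the conclusion holds.
k = 15: τ(15) = 4; 15 mod 2 = 1.
So k = 15 is the smallest counterexample.

k = 15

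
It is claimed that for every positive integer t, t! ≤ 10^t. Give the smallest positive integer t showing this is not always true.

t = 25

A counterexample is any positive integer t such that t! > 10^t; we check each in order.
For t = 1, 2, 3, 4, …, 22, 23, 24 the conclusion holds.
t = 25: t! = 15511210043330985984000000 and 10^t = 10000000000000000000000000, so 15511210043330985984000000 > 10000000000000000000000000.
So t = 25 is the smallest counterexample.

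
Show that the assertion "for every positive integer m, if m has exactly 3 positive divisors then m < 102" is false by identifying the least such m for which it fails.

m = 121

The first 4 eligible values, up to m = 49, all satisfy the conclusion.
m = 121: τ(121) = 3; 121 ≥ 102.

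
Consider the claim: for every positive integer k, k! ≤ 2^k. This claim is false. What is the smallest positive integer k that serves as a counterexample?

k = 4

A counterexample is any positive integer k such that k! > 2^k; we check each in order.
For k = 1, 2, 3 the conclusion holds.
k = 4: k! = 24 and 2^k = 16, so 24 > 16.
Hence k = 4 is a counterexample.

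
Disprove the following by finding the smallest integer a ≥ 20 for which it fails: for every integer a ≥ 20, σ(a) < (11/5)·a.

a = 24

A counterexample is any integer a ≥ 20 such that the claim fails; we check each in order.
a = 20: σ(20) = 42; 42 < 44.
a = 21: σ(21) = 32; 32 < 231/5.
a = 22: σ(22) = 36; 36 < 242/5.
a = 23: σ(23) = 24; 24 < 253/5.
a = 24: σ(24) = 60; 60 ≥ 264/5.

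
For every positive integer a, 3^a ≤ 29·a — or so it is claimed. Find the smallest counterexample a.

a = 5

The first 4 eligible values, up to a = 4, all satisfy the conclusion.
a = 5: 3^a = 243 and 29·a = 145, so 243 > 145.
Thus a = 5 disproves the claim, and no smaller a works.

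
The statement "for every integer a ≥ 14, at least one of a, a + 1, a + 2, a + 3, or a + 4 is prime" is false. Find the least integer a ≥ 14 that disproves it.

a = 24

For a = 14, 15, 16, 17, 18, 19, 20, 21, 22, 23 the conclusion holds.
a = 24: 24 = 2 × 12; 25 = 5 × 5; 26 = 2 × 13; 27 = 3 × 9; 28 = 2 × 14 — all composite.
So a = 24 is the smallest counterexample.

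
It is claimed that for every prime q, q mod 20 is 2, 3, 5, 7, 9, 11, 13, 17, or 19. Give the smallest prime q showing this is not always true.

Check each prime q in order until the claim fails.
The first 12 eligible values, up to q = 37, all satisfy the conclusion.
q = 41: 41 mod 20 = 1 — not in {2, 3, 5, 7, 9, 11, 13, 17, 19}.

q = 41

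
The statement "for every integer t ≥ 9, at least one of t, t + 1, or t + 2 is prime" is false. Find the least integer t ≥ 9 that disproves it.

t = 14

t = 9: 11 is prime.
t = 10: 11 is prime.
t = 11: 11 is prime.
t = 12: 13 is prime.
t = 13: 13 is prime.
t = 14: 14 = 2 × 7; 15 = 3 × 5; 16 = 2 × 8 — all composite.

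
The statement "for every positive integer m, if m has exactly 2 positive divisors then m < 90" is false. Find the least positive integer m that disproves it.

m = 97

Check each positive integer m in order until m has exactly 2 positive divisors but the claim fails.
For m = 2, 3, 5, 7, …, 79, 83, 89 the conclusion holds.
m = 97: τ(97) = 2; 97 ≥ 90.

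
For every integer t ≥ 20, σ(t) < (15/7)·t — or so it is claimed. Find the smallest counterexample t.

t = 24

t = 20: σ(20) = 42; 42 < 300/7.
t = 21: σ(21) = 32; 32 < 45.
t = 22: σ(22) = 36; 36 < 330/7.
t = 23: σ(23) = 24; 24 < 345/7.
t = 24: σ(24) = 60; 60 ≥ 360/7.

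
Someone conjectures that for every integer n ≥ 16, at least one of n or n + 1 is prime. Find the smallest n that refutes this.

Check each integer n ≥ 16 in order until n, n + 1 are both composite.
For n = 16, 17, 18, 19 the conclusion holds.
n = 20: 20 = 2 × 10; 21 = 3 × 7 — both composite.
Thus n = 20 disproves the claim, and no smaller n works.

n = 20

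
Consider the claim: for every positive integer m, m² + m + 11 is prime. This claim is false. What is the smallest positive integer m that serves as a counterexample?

We need the least positive integer m for which m² + m + 11 is not prime.
The first 9 eligible values, up to m = 9, all satisfy the conclusion.
m = 10: m² + m + 11 = 121 = 11 × 11, composite.
Thus m = 10 disproves the claim, and no smaller m works.

m = 10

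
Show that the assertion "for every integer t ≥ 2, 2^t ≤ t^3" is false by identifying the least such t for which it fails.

t = 10

Check each integer t ≥ 2 in order until 2^t > t^3.
t = 2: 2^t = 4 and t^3 = 8, so 4 ≤ 8.
t = 3: 2^t = 8 and t^3 = 27, so 8 ≤ 27.
t = 4: 2^t = 16 and t^3 = 64, so 16 ≤ 64.
t = 5: 2^t = 32 and t^3 = 125, so 32 ≤ 125.
t = 6: 2^t = 64 and t^3 = 216, so 64 ≤ 216.
t = 7: 2^t = 128 and t^3 = 343, so 128 ≤ 343.
t = 8: 2^t = 256 and t^3 = 512, so 256 ≤ 512.
t = 9: 2^t = 512 and t^3 = 729, so 512 ≤ 729.
t = 10: 2^t = 1024 and t^3 = 1000, so 1024 > 1000.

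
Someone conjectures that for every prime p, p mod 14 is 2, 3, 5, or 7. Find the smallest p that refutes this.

Check each prime p in order until the claim fails.
For p = 2, 3, 5, 7 the conclusion holds.
p = 11: 11 mod 14 = 11 — not in {2, 3, 5, 7}.
Hence p = 11 is a counterexample.

p = 11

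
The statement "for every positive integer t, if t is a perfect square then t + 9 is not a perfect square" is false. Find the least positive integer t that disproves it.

t = 16

We need the least positive integer t for which t is a perfect square but t + 9 is a perfect square.
t = 1: 1 + 9 = 10, not a perfect square.
t = 4: 4 + 9 = 13, not a perfect square.
t = 9: 9 + 9 = 18, not a perfect square.
t = 16: 16 = 4² and 16 + 9 = 25 = 5².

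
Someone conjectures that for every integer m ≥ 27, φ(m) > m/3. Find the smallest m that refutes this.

m = 30

For m = 27, 28, 29 the conclusion holds.
m = 30: φ(30) = 8 and 30/3 = 10, so φ(30) ≤ 30/3.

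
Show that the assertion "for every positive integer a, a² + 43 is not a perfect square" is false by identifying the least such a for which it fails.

For a = 1, 2, 3, 4, …, 18, 19, 20 the conclusion holds.
a = 21: 21² + 43 = 484 = 22², a perfect square.
So a = 21 is the smallest counterexample.

a = 21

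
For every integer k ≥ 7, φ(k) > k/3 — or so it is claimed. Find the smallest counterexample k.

k = 12

Check each integer k ≥ 7 in order until the claim fails.
The first 5 eligible values, up to k = 11, all satisfy the conclusion.
k = 12: φ(12) = 4 and 12/3 = 4, so φ(12) ≤ 12/3.
Thus k = 12 disproves the claim, and no smaller k works.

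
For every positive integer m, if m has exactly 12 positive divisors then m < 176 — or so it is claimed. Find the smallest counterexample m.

m = 198

A counterexample is any positive integer m such that m has exactly 12 positive divisors but the claim fails; we check each in order.
For m = 60, 72, 84, 90, …, 150, 156, 160 the conclusion holds.
m = 198: τ(198) = 12; 198 ≥ 176.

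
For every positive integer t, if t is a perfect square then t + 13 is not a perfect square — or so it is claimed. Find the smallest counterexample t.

t = 36

A counterexample is any positive integer t such that t is a perfect square but t + 13 is a perfect square; we check each in order.
For t = 1, 4, 9, 16, 25 the conclusion holds.
t = 36: 36 = 6² and 36 + 13 = 49 = 7².
Thus t = 36 disproves the claim, and no smaller t works.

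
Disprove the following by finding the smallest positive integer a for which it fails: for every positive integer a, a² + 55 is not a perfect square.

a = 3

A counterexample is any positive integer a such that a² + 55 is a perfect square; we check each in order.
For a = 1, 2 the conclusion holds.
a = 3: 3² + 55 = 64 = 8², a perfect square.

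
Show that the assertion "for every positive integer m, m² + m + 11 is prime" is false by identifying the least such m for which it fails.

Check each positive integer m in order until m² + m + 11 is not prime.
The first 9 eligible values, up to m = 9, all satisfy the conclusion.
m = 10: m² + m + 11 = 121 = 11 × 11, composite.

m = 10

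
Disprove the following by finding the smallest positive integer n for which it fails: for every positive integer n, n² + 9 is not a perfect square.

n = 4

A counterexample is any positive integer n such that n² + 9 is a perfect square; we check each in order.
For n = 1, 2, 3 the conclusion holds.
n = 4: 4² + 9 = 25 = 5², a perfect square.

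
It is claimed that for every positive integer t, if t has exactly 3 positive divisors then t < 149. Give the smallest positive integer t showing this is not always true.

t = 4: τ(4) = 3; 4 < 149.
t = 9: τ(9) = 3; 9 < 149.
t = 25: τ(25) = 3; 25 < 149.
t = 49: τ(49) = 3; 49 < 149.
t = 121: τ(121) = 3; 121 < 149.
t = 169: τ(169) = 3; 169 ≥ 149.
So t = 169 is the smallest counterexample.

t = 169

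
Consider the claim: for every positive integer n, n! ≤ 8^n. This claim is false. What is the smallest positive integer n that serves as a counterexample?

n = 20

A counterexample is any positive integer n such that n! > 8^n; we check each in order.
For n = 1, 2, 3, 4, …, 17, 18, 19 the conclusion holds.
n = 20: n! = 2432902008176640000 and 8^n = 1152921504606846976, so 2432902008176640000 > 1152921504606846976.
Thus n = 20 disproves the claim, and no smaller n works.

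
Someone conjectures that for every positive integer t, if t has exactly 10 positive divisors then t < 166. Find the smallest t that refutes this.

t = 176

For t = 48, 80, 112, 162 the conclusion holds.
t = 176: τ(176) = 10; 176 ≥ 166.
So t = 176 is the smallest counterexample.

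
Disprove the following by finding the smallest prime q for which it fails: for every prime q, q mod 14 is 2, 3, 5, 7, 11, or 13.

q = 23

We need the least prime q for which the claim fails.
For q = 2, 3, 5, 7, 11, 13, 17, 19 the conclusion holds.
q = 23: 23 mod 14 = 9 — not in {2, 3, 5, 7, 11, 13}.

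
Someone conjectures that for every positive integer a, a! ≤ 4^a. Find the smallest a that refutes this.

A counterexample is any positive integer a such that a! > 4^a; we check each in order.
The first 8 eligible values, up to a = 8, all satisfy the conclusion.
a = 9: a! = 362880 and 4^a = 262144, so 362880 > 262144.

a = 9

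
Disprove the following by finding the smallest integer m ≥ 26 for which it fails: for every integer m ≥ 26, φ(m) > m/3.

The first 4 eligible values, up to m = 29, all satisfy the conclusion.
m = 30: φ(30) = 8 and 30/3 = 10, so φ(30) ≤ 30/3.
So m = 30 is the smallest counterexample.

m = 30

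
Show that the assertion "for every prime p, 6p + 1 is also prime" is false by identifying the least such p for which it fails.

Check each prime p in order until 6p + 1 is not prime.
The first 7 eligible values, up to p = 17, all satisfy the conclusion.
p = 19: 6p + 1 = 115 = 5 × 23, not prime.
Hence p = 19 is a counterexample.

p = 19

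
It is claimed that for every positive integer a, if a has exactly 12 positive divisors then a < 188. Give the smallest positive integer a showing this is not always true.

a = 198

For a = 60, 72, 84, 90, …, 150, 156, 160 the conclusion holds.
a = 198: τ(198) = 12; 198 ≥ 188.
Hence a = 198 is a counterexample.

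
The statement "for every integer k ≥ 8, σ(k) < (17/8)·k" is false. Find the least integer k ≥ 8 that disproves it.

Check each integer k ≥ 8 in order until the claim fails.
For k = 8, 9, 10, 11 the conclusion holds.
k = 12: σ(12) = 28; 28 ≥ 51/2.
Thus k = 12 disproves the claim, and no smaller k works.

k = 12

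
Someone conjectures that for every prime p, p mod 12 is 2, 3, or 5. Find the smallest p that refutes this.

We need the least prime p for which the claim fails.
p = 2: 2 mod 12 = 2.
p = 3: 3 mod 12 = 3.
p = 5: 5 mod 12 = 5.
p = 7: 7 mod 12 = 7 — not in {2, 3, 5}.
Hence p = 7 is a counterexample.

p = 7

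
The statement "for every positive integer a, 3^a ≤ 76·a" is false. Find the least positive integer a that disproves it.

For a = 1, 2, 3, 4, 5 the conclusion holds.
a = 6: 3^a = 729 and 76·a = 456, so 729 > 456.

a = 6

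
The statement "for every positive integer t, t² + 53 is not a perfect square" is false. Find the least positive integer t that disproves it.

t = 26

A counterexample is any positive integer t such that t² + 53 is a perfect square; we check each in order.
For t = 1, 2, 3, 4, …, 23, 24, 25 the conclusion holds.
t = 26: 26² + 53 = 729 = 27², a perfect square.
So t = 26 is the smallest counterexample.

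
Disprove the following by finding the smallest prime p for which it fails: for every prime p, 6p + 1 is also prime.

p = 19

The first 7 eligible values, up to p = 17, all satisfy the conclusion.
p = 19: 6p + 1 = 115 = 5 × 23, not prime.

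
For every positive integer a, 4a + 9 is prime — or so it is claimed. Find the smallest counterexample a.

a = 1: 4a + 9 = 13, prime.
a = 2: 4a + 9 = 17, prime.
a = 3: 4a + 9 = 21 = 3 × 7, composite.

a = 3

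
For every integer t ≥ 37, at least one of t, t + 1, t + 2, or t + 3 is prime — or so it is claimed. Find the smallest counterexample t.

t = 48

Check each integer t ≥ 37 in order until t, t + 1, t + 2, t + 3 are all composite.
The first 11 eligible values, up to t = 47, all satisfy the conclusion.
t = 48: 48 = 2 × 24; 49 = 7 × 7; 50 = 2 × 25; 51 = 3 × 17 — all composite.
Thus t = 48 disproves the claim, and no smaller t works.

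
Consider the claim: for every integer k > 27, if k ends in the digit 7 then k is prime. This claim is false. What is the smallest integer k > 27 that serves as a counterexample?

k = 57

For k = 37, 47 the conclusion holds.
k = 57: 57 ends in 7; 57 = 3 × 19, composite.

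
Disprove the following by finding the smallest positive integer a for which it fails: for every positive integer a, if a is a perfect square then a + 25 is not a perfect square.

For a = 1, 4, 9, 16, …, 81, 100, 121 the conclusion holds.
a = 144: 144 = 12² and 144 + 25 = 169 = 13².
Thus a = 144 disproves the claim, and no smaller a works.

a = 144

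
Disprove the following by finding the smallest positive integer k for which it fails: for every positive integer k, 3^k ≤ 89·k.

k = 6

The first 5 eligible values, up to k = 5, all satisfy the conclusion.
k = 6: 3^k = 729 and 89·k = 534, so 729 > 534.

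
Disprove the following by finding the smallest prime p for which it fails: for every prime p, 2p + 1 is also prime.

p = 7

p = 2: 2p + 1 = 5, prime.
p = 3: 2p + 1 = 7, prime.
p = 5: 2p + 1 = 11, prime.
p = 7: 2p + 1 = 15 = 3 × 5, not prime.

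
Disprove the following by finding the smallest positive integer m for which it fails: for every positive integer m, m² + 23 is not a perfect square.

m = 11

A counterexample is any positive integer m such that m² + 23 is a perfect square; we check each in order.
For m = 1, 2, 3, 4, 5, 6, 7, 8, 9, 10 the conclusion holds.
m = 11: 11² + 23 = 144 = 12², a perfect square.
Thus m = 11 disproves the claim, and no smaller m works.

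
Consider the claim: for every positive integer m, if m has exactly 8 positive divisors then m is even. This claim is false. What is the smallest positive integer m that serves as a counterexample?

m = 105

A counterexample is any positive integer m such that m has exactly 8 positive divisors but m is odd; we check each in order.
The first 12 eligible values, up to m = 104, all satisfy the conclusion.
m = 105: divisors of 105: 1, 3, 5, 7, 15, 21, 35, 105; 105 is odd.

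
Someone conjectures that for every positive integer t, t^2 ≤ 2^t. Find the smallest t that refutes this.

A counterexample is any positive integer t such that t^2 > 2^t; we check each in order.
For t = 1, 2 the conclusion holds.
t = 3: t^2 = 9 and 2^t = 8, so 9 > 8.
Thus t = 3 disproves the claim, and no smaller t works.

t = 3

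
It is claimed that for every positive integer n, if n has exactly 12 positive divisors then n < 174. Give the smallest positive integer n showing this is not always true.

n = 198

A counterexample is any positive integer n such that n has exactly 12 positive divisors but the claim fails; we check each in order.
The first 12 eligible values, up to n = 160, all satisfy the conclusion.
n = 198: τ(198) = 12; 198 ≥ 174.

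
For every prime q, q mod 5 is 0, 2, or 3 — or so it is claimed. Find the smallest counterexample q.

q = 11

We need the least prime q for which the claim fails.
For q = 2, 3, 5, 7 the conclusion holds.
q = 11: 11 mod 5 = 1 — not in {0, 2, 3}.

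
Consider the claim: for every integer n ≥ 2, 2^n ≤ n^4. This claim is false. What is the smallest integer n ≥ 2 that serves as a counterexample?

n = 17

Check each integer n ≥ 2 in order until 2^n > n^4.
For n = 2, 3, 4, 5, …, 14, 15, 16 the conclusion holds.
n = 17: 2^n = 131072 and n^4 = 83521, so 131072 > 83521.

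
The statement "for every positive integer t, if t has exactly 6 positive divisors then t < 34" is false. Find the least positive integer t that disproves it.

t = 44

We need the least positive integer t for which t has exactly 6 positive divisors but the claim fails.
The first 5 eligible values, up to t = 32, all satisfy the conclusion.
t = 44: τ(44) = 6; 44 ≥ 34.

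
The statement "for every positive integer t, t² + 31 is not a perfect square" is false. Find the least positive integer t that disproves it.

Check each positive integer t in order until t² + 31 is a perfect square.
The first 14 eligible values, up to t = 14, all satisfy the conclusion.
t = 15: 15² + 31 = 256 = 16², a perfect square.
Hence t = 15 is a counterexample.

t = 15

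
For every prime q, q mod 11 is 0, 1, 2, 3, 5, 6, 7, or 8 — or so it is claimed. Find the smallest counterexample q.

q = 31

A counterexample is any prime q such that the claim fails; we check each in order.
The first 10 eligible values, up to q = 29, all satisfy the conclusion.
q = 31: 31 mod 11 = 9 — not in {0, 1, 2, 3, 5, 6, 7, 8}.
So q = 31 is the smallest counterexample.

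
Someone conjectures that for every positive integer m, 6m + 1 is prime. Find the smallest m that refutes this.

m = 4

m = 1: 6m + 1 = 7, prime.
m = 2: 6m + 1 = 13, prime.
m = 3: 6m + 1 = 19, prime.
m = 4: 6m + 1 = 25 = 5 × 5, composite.
Thus m = 4 disproves the claim, and no smaller m works.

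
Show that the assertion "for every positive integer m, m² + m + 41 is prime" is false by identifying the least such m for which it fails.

A counterexample is any positive integer m such that m² + m + 41 is not prime; we check each in order.
For m = 1, 2, 3, 4, …, 37, 38, 39 the conclusion holds.
m = 40: m² + m + 41 = 1681 = 41 × 41, composite.
Thus m = 40 disproves the claim, and no smaller m works.

m = 40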